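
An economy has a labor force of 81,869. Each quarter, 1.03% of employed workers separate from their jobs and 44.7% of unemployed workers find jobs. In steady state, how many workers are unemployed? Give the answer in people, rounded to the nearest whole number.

About 1,844 are unemployed in steady state.

Steady-state unemployment rate u* = s/(s+f) = 1.03/(1.03+44.7) = 0.022524.
Unemployed = u* × labor force = 0.022524 × 81,869 ≈ 1,844.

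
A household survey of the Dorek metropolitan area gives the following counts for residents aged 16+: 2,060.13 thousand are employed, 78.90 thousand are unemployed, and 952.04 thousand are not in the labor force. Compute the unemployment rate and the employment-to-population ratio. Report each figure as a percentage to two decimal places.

Labor force = employed + unemployed = 2,060.13 + 78.90 = 2,139.03 thousand.
Working-age population = 2,139.03 + 952.04 = 3,091.07 thousand.
Unemployment rate = 78.90 / 2,139.03 = 3.69%.
Employment-population ratio = 2,060.13 / 3,091.07 = 66.65%.

Unemployment rate ≈ 3.69%; employment-population ratio ≈ 66.65%.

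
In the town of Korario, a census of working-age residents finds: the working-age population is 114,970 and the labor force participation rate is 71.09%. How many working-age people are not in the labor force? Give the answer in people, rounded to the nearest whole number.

Share not in the labor force = 1 − 0.7109 = 0.2891.
Not in labor force = 0.2891 × 114,970 ≈ 33,238.

About 33,238 are not in the labor force.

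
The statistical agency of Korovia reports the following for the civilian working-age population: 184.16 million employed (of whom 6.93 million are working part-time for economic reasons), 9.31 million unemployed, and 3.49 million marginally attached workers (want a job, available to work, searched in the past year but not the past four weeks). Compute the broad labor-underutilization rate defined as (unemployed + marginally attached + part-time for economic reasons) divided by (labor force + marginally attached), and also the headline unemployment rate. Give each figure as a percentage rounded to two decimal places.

Labor force = 184.16 + 9.31 = 193.47 million.
Numerator = 9.31 + 3.49 + 6.93 = 19.73 million.
Denominator = 193.47 + 3.49 = 196.96 million.
Broad rate = 19.73 / 196.96 = 10.02%.
Headline unemployment rate = 9.31 / 193.47 = 4.81%.

Broad underutilization rate ≈ 10.02%; headline unemployment rate ≈ 4.81%.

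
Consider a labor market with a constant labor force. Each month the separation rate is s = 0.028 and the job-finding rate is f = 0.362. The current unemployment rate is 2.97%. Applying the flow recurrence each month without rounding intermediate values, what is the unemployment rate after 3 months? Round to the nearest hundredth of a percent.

Unemployment rate after three months ≈ 6.22%.

With a fixed labor force, u_{t+1} = u_t + s·(1−u_t) − f·u_t = u_t·(1−s−f) + s.
Here 1−s−f = 0.610 and s = 0.028.
u_1 = 0.029700 × 0.610 + 0.028 = 0.046117.
u_2 = 0.046117 × 0.610 + 0.028 = 0.056131.
u_3 = 0.056131 × 0.610 + 0.028 = 0.062240.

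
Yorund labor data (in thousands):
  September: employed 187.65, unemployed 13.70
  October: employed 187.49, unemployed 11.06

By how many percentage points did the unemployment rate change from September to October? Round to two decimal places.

The unemployment rate changed by −1.23 percentage points.

September: labor force = 187.65 + 13.70 = 201.35; u = 13.70/201.35 = 6.80%.
October: labor force = 187.49 + 11.06 = 198.55; u = 11.06/198.55 = 5.57%.
Change = 5.57% − 6.80% = −1.23 pp.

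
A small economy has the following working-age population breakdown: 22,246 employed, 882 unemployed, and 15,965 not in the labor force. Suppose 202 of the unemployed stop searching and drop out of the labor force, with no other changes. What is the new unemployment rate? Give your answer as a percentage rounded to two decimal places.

Initially, labor force = 22,246 + 882 = 23,128, so u = 882/23,128 = 3.81%.
After the change, unemployed and labor force both fall by 202 → E = 22,246, U = 680, labor force = 22,926.
New unemployment rate = 680 / 22,926 = 2.97%.

New unemployment rate ≈ 2.97%.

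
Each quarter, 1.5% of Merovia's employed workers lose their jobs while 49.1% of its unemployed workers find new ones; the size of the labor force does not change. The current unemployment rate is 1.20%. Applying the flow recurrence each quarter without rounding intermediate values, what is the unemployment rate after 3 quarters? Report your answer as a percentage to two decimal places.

With a fixed labor force, u_{t+1} = u_t + s·(1−u_t) − f·u_t = u_t·(1−s−f) + s.
Here 1−s−f = 0.494 and s = 0.015.
u_1 = 0.012000 × 0.494 + 0.015 = 0.020928.
u_2 = 0.020928 × 0.494 + 0.015 = 0.025338.
u_3 = 0.025338 × 0.494 + 0.015 = 0.027517.

Unemployment rate after three quarters ≈ 2.75%.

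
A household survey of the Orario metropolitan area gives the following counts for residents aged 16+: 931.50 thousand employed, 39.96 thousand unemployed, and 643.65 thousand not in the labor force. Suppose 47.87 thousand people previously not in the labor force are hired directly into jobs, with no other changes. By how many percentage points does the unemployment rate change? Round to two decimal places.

The unemployment rate changes by −0.19 percentage points.

Initially, labor force = 931.50 + 39.96 = 971.46 thousand, so u = 39.96/971.46 = 4.11%.
After the change, employed and labor force both rise by 47.87; unemployed unchanged → E = 979.37, U = 39.96, labor force = 1,019.33 thousand.
New unemployment rate = 39.96 / 1,019.33 = 3.92%.
Change = 3.92% − 4.11% = −0.19 percentage points.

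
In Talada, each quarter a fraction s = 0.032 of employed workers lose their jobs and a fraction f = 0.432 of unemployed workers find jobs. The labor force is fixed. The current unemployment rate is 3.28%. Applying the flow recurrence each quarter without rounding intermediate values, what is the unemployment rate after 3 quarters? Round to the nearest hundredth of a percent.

With a fixed labor force, u_{t+1} = u_t + s·(1−u_t) − f·u_t = u_t·(1−s−f) + s.
Here 1−s−f = 0.536 and s = 0.032.
u_1 = 0.032800 × 0.536 + 0.032 = 0.049581.
u_2 = 0.049581 × 0.536 + 0.032 = 0.058575.
u_3 = 0.058575 × 0.536 + 0.032 = 0.063396.

Unemployment rate after three quarters ≈ 6.34%.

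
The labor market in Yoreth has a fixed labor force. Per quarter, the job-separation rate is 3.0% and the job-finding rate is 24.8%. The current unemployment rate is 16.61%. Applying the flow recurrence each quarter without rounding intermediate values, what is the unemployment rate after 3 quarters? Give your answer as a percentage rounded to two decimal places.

Unemployment rate after three quarters ≈ 12.98%.

With a fixed labor force, u_{t+1} = u_t + s·(1−u_t) − f·u_t = u_t·(1−s−f) + s.
Here 1−s−f = 0.722 and s = 0.030.
u_1 = 0.166100 × 0.722 + 0.030 = 0.149924.
u_2 = 0.149924 × 0.722 + 0.030 = 0.138245.
u_3 = 0.138245 × 0.722 + 0.030 = 0.129813.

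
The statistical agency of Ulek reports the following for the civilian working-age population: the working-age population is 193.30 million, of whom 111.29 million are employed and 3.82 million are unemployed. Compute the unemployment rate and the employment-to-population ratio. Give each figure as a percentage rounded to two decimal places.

Unemployment rate ≈ 3.32%; employment-population ratio ≈ 57.57%.

Labor force = employed + unemployed = 111.29 + 3.82 = 115.11 million.
Unemployment rate = 3.82 / 115.11 = 3.32%.
Employment-population ratio = 111.29 / 193.30 = 57.57%.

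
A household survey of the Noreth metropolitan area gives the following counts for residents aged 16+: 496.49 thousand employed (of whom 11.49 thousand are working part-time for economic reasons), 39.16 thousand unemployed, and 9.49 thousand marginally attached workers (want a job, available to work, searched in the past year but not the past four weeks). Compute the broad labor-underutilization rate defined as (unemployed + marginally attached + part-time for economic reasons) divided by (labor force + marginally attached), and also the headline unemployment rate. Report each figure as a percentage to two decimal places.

Broad underutilization rate ≈ 11.03%; headline unemployment rate ≈ 7.31%.

Labor force = 496.49 + 39.16 = 535.65 thousand.
Numerator = 39.16 + 9.49 + 11.49 = 60.14 thousand.
Denominator = 535.65 + 9.49 = 545.14 thousand.
Broad rate = 60.14 / 545.14 = 11.03%.
Headline unemployment rate = 39.16 / 535.65 = 7.31%.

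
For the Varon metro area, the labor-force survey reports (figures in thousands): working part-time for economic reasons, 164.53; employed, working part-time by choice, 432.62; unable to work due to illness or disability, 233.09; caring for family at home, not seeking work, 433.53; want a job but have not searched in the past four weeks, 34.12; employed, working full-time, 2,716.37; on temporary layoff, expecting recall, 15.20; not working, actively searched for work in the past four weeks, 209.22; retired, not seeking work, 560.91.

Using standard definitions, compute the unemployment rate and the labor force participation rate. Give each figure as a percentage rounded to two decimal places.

Employed = 164.53 + 432.62 + 2,716.37 = 3,313.52 thousand (anyone who worked, including part-time for economic reasons, counts as employed).
Unemployed = 15.20 + 209.22 = 224.42 thousand (jobless and actively searching, or on temporary layoff).
Labor force = 3,313.52 + 224.42 = 3,537.94 thousand.
Not in labor force = 233.09 + 433.53 + 34.12 + 560.91 = 1,261.65 thousand (those not working and not actively searching are outside the labor force — including those who want a job but have given up searching).
Civilian working-age population = 3,537.94 + 1,261.65 = 4,799.59 thousand.
Unemployment rate = 224.42 / 3,537.94 = 6.34%.
Labor force participation rate = 3,537.94 / 4,799.59 = 73.71%.

Unemployment rate ≈ 6.34%; labor force participation rate ≈ 73.71%.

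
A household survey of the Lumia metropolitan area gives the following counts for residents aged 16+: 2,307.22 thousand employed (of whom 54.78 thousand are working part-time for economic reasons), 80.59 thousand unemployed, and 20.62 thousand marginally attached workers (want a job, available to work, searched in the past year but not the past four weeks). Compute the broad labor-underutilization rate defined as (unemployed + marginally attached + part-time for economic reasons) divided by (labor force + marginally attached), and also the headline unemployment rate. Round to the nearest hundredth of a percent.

Labor force = 2,307.22 + 80.59 = 2,387.81 thousand.
Numerator = 80.59 + 20.62 + 54.78 = 155.99 thousand.
Denominator = 2,387.81 + 20.62 = 2,408.43 thousand.
Broad rate = 155.99 / 2,408.43 = 6.48%.
Headline unemployment rate = 80.59 / 2,387.81 = 3.38%.

Broad underutilization rate ≈ 6.48%; headline unemployment rate ≈ 3.38%.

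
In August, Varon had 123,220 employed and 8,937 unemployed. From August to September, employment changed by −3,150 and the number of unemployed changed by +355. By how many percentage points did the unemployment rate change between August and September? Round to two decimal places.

August: labor force = 123,220 + 8,937 = 132,157; u = 8,937/132,157 = 6.76%.
September: labor force = 120,070 + 9,292 = 129,362; u = 9,292/129,362 = 7.18%.
Change = 7.18% − 6.76% = +0.42 pp.

The unemployment rate changed by +0.42 percentage points.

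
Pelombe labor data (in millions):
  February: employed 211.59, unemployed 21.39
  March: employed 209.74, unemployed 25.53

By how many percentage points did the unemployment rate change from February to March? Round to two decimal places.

February: labor force = 211.59 + 21.39 = 232.98; u = 21.39/232.98 = 9.18%.
March: labor force = 209.74 + 25.53 = 235.27; u = 25.53/235.27 = 10.85%.
Change = 10.85% − 9.18% = +1.67 pp.

The unemployment rate changed by +1.67 percentage points.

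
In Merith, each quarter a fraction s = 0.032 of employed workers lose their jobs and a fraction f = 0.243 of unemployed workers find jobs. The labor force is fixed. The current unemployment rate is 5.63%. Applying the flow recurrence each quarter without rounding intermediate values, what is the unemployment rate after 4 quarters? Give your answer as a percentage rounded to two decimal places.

Unemployment rate after four quarters ≈ 9.98%.

With a fixed labor force, u_{t+1} = u_t + s·(1−u_t) − f·u_t = u_t·(1−s−f) + s.
Here 1−s−f = 0.725 and s = 0.032.
u_1 = 0.056300 × 0.725 + 0.032 = 0.072818.
u_2 = 0.072818 × 0.725 + 0.032 = 0.084793.
u_3 = 0.084793 × 0.725 + 0.032 = 0.093475.
u_4 = 0.093475 × 0.725 + 0.032 = 0.099769.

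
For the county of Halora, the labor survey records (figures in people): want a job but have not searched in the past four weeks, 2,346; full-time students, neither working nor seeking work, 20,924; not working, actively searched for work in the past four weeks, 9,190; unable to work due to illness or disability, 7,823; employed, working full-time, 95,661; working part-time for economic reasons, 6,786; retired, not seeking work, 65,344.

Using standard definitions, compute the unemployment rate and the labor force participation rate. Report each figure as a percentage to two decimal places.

Employed = 95,661 + 6,786 = 102,447 (anyone who worked, including part-time for economic reasons, counts as employed).
Unemployed = 9,190.
Labor force = 102,447 + 9,190 = 111,637.
Not in labor force = 2,346 + 20,924 + 7,823 + 65,344 = 96,437 (those not working and not actively searching are outside the labor force — including those who want a job but have given up searching).
Civilian working-age population = 111,637 + 96,437 = 208,074.
Unemployment rate = 9,190 / 111,637 = 8.23%.
Labor force participation rate = 111,637 / 208,074 = 53.65%.

Unemployment rate ≈ 8.23%; labor force participation rate ≈ 53.65%.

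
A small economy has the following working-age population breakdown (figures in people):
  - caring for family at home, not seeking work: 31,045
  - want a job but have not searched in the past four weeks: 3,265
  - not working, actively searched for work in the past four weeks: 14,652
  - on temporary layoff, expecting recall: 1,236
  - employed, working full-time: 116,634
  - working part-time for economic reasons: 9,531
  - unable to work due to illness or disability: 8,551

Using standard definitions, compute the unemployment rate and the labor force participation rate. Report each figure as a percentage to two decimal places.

Unemployment rate ≈ 11.18%; labor force participation rate ≈ 76.82%.

Employed = 116,634 + 9,531 = 126,165 (anyone who worked, including part-time for economic reasons, counts as employed).
Unemployed = 14,652 + 1,236 = 15,888 (jobless and actively searching, or on temporary layoff).
Labor force = 126,165 + 15,888 = 142,053.
Not in labor force = 31,045 + 3,265 + 8,551 = 42,861 (those not working and not actively searching are outside the labor force — including those who want a job but have given up searching).
Civilian working-age population = 142,053 + 42,861 = 184,914.
Unemployment rate = 15,888 / 142,053 = 11.18%.
Labor force participation rate = 142,053 / 184,914 = 76.82%.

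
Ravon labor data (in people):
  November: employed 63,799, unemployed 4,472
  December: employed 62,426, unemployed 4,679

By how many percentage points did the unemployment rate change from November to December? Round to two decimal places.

The unemployment rate changed by +0.42 percentage points.

November: labor force = 63,799 + 4,472 = 68,271; u = 4,472/68,271 = 6.55%.
December: labor force = 62,426 + 4,679 = 67,105; u = 4,679/67,105 = 6.97%.
Change = 6.97% − 6.55% = +0.42 pp.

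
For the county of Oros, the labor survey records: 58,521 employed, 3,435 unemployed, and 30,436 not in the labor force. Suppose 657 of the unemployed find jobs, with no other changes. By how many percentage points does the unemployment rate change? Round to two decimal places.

The unemployment rate changes by −1.06 percentage points.

Initially, labor force = 58,521 + 3,435 = 61,956, so u = 3,435/61,956 = 5.54%.
After the change, unemployed falls and employed rises by 657; labor force unchanged → E = 59,178, U = 2,778, labor force = 61,956.
New unemployment rate = 2,778 / 61,956 = 4.48%.
Change = 4.48% − 5.54% = −1.06 percentage points.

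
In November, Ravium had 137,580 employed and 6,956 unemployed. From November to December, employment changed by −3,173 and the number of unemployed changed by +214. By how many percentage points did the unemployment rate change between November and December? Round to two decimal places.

The unemployment rate changed by +0.25 percentage points.

November: labor force = 137,580 + 6,956 = 144,536; u = 6,956/144,536 = 4.81%.
December: labor force = 134,407 + 7,170 = 141,577; u = 7,170/141,577 = 5.06%.
Change = 5.06% − 4.81% = +0.25 pp.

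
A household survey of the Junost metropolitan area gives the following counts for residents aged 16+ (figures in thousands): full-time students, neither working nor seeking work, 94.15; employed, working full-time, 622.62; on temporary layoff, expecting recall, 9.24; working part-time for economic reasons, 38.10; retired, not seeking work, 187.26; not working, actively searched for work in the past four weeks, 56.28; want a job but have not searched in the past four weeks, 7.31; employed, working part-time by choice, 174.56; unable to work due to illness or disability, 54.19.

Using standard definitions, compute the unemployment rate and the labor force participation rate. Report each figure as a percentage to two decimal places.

Employed = 622.62 + 38.10 + 174.56 = 835.28 thousand (anyone who worked, including part-time for economic reasons, counts as employed).
Unemployed = 9.24 + 56.28 = 65.52 thousand (jobless and actively searching, or on temporary layoff).
Labor force = 835.28 + 65.52 = 900.80 thousand.
Not in labor force = 94.15 + 187.26 + 7.31 + 54.19 = 342.91 thousand (those not working and not actively searching are outside the labor force — including those who want a job but have given up searching).
Civilian working-age population = 900.80 + 342.91 = 1,243.71 thousand.
Unemployment rate = 65.52 / 900.80 = 7.27%.
Labor force participation rate = 900.80 / 1,243.71 = 72.43%.

Unemployment rate ≈ 7.27%; labor force participation rate ≈ 72.43%.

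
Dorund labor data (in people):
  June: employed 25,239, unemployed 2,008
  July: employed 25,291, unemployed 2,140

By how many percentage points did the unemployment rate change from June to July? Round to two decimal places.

June: labor force = 25,239 + 2,008 = 27,247; u = 2,008/27,247 = 7.37%.
July: labor force = 25,291 + 2,140 = 27,431; u = 2,140/27,431 = 7.80%.
Change = 7.80% − 7.37% = +0.43 pp.

The unemployment rate changed by +0.43 percentage points.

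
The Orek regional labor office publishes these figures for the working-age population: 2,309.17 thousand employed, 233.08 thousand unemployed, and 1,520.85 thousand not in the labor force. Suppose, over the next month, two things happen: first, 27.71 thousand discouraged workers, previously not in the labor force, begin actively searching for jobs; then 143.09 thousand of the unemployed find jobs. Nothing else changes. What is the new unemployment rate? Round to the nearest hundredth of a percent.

New unemployment rate ≈ 4.58%.

Initially, labor force = 2,309.17 + 233.08 = 2,542.25 thousand, so u = 233.08/2,542.25 = 9.17%.
After the first change, unemployed and labor force both rise by 27.71 → E = 2,309.17, U = 260.79, labor force = 2,569.96 thousand.
After the second change, unemployed falls and employed rises by 143.09; labor force unchanged → E = 2,452.26, U = 117.70, labor force = 2,569.96 thousand.
New unemployment rate = 117.70 / 2,569.96 = 4.58%.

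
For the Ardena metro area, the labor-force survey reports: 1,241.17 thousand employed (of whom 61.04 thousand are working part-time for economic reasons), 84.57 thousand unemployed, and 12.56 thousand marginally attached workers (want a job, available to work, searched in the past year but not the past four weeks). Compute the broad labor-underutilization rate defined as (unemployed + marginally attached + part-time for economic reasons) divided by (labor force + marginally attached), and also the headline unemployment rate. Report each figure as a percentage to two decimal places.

Broad underutilization rate ≈ 11.82%; headline unemployment rate ≈ 6.38%.

Labor force = 1,241.17 + 84.57 = 1,325.74 thousand.
Numerator = 84.57 + 12.56 + 61.04 = 158.17 thousand.
Denominator = 1,325.74 + 12.56 = 1,338.30 thousand.
Broad rate = 158.17 / 1,338.30 = 11.82%.
Headline unemployment rate = 84.57 / 1,325.74 = 6.38%.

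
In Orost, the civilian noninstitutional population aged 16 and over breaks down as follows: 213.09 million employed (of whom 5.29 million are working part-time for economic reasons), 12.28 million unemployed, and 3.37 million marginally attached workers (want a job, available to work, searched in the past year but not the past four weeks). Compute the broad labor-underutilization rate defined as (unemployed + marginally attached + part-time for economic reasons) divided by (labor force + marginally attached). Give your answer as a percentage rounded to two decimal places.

Broad underutilization rate ≈ 9.15%.

Labor force = 213.09 + 12.28 = 225.37 million.
Numerator = 12.28 + 3.37 + 5.29 = 20.94 million.
Denominator = 225.37 + 3.37 = 228.74 million.
Broad rate = 20.94 / 228.74 = 9.15%.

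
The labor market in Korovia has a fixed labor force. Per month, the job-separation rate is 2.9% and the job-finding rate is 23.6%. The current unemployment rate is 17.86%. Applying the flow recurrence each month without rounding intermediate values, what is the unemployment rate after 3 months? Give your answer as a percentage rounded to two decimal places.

With a fixed labor force, u_{t+1} = u_t + s·(1−u_t) − f·u_t = u_t·(1−s−f) + s.
Here 1−s−f = 0.735 and s = 0.029.
u_1 = 0.178600 × 0.735 + 0.029 = 0.160271.
u_2 = 0.160271 × 0.735 + 0.029 = 0.146799.
u_3 = 0.146799 × 0.735 + 0.029 = 0.136897.

Unemployment rate after three months ≈ 13.69%.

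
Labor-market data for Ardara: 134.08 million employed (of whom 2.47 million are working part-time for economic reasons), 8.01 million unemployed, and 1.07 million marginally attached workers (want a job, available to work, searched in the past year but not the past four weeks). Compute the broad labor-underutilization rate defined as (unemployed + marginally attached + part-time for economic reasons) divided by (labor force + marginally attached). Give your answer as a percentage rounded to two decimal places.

Broad underutilization rate ≈ 8.07%.

Labor force = 134.08 + 8.01 = 142.09 million.
Numerator = 8.01 + 1.07 + 2.47 = 11.55 million.
Denominator = 142.09 + 1.07 = 143.16 million.
Broad rate = 11.55 / 143.16 = 8.07%.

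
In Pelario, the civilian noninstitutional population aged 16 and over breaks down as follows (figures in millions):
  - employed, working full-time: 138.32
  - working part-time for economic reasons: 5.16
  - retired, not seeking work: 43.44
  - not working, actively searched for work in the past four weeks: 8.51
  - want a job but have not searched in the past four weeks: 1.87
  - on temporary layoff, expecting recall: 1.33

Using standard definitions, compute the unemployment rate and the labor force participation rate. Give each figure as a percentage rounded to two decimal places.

Unemployment rate ≈ 6.42%; labor force participation rate ≈ 77.19%.

Employed = 138.32 + 5.16 = 143.48 million (anyone who worked, including part-time for economic reasons, counts as employed).
Unemployed = 8.51 + 1.33 = 9.84 million (jobless and actively searching, or on temporary layoff).
Labor force = 143.48 + 9.84 = 153.32 million.
Not in labor force = 43.44 + 1.87 = 45.31 million (those not working and not actively searching are outside the labor force — including those who want a job but have given up searching).
Civilian working-age population = 153.32 + 45.31 = 198.63 million.
Unemployment rate = 9.84 / 153.32 = 6.42%.
Labor force participation rate = 153.32 / 198.63 = 77.19%.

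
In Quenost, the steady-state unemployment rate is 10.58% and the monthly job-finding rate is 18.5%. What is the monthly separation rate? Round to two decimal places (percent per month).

Separation rate ≈ 2.19% per month.

From u* = s/(s+f): s = u·f/(1−u).
s = 0.1058 × 18.5 / (1 − 0.1058) = 1.9573 / 0.8942 ≈ 2.19% per month.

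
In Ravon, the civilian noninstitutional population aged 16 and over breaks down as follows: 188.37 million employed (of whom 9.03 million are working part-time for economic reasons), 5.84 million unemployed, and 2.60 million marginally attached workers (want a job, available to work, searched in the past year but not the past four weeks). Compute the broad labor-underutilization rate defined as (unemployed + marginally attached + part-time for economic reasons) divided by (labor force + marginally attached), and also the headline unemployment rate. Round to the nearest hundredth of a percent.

Labor force = 188.37 + 5.84 = 194.21 million.
Numerator = 5.84 + 2.60 + 9.03 = 17.47 million.
Denominator = 194.21 + 2.60 = 196.81 million.
Broad rate = 17.47 / 196.81 = 8.88%.
Headline unemployment rate = 5.84 / 194.21 = 3.01%.

Broad underutilization rate ≈ 8.88%; headline unemployment rate ≈ 3.01%.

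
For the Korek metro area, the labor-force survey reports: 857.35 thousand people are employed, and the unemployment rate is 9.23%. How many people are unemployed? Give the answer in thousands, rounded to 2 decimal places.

Let U be the number unemployed. The labor force is E + U, and U/(E+U) = 0.0923.
So U = 0.0923 × 857.35 / (1 − 0.0923) = 79.1334 / 0.9077 ≈ 87.18 thousand.

About 87.18 thousand are unemployed.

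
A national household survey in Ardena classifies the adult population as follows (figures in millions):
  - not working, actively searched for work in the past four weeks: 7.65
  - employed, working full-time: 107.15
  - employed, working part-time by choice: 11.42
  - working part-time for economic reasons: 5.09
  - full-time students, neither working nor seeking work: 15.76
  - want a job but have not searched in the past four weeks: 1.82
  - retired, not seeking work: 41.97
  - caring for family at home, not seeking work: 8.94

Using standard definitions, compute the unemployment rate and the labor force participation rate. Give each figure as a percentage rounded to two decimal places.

Employed = 107.15 + 11.42 + 5.09 = 123.66 million (anyone who worked, including part-time for economic reasons, counts as employed).
Unemployed = 7.65 million.
Labor force = 123.66 + 7.65 = 131.31 million.
Not in labor force = 15.76 + 1.82 + 41.97 + 8.94 = 68.49 million (those not working and not actively searching are outside the labor force — including those who want a job but have given up searching).
Civilian working-age population = 131.31 + 68.49 = 199.80 million.
Unemployment rate = 7.65 / 131.31 = 5.83%.
Labor force participation rate = 131.31 / 199.80 = 65.72%.

Unemployment rate ≈ 5.83%; labor force participation rate ≈ 65.72%.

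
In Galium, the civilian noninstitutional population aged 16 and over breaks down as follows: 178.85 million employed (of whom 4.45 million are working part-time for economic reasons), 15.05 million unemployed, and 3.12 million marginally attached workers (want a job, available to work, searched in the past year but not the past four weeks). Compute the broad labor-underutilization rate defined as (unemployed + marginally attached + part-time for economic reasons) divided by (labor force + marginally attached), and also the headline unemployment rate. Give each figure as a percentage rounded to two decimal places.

Labor force = 178.85 + 15.05 = 193.90 million.
Numerator = 15.05 + 3.12 + 4.45 = 22.62 million.
Denominator = 193.90 + 3.12 = 197.02 million.
Broad rate = 22.62 / 197.02 = 11.48%.
Headline unemployment rate = 15.05 / 193.90 = 7.76%.

Broad underutilization rate ≈ 11.48%; headline unemployment rate ≈ 7.76%.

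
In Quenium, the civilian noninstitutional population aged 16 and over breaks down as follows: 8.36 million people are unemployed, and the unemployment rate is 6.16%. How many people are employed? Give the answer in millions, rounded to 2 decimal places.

About 127.35 million are employed.

Labor force = U / u = 8.36 / 0.0616 ≈ 135.71 million.
Employed = labor force − unemployed = 135.71 − 8.36 = 127.35 million.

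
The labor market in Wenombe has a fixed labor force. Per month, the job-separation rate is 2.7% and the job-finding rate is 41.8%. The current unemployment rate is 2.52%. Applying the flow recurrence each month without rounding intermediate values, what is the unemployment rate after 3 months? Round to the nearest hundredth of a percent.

With a fixed labor force, u_{t+1} = u_t + s·(1−u_t) − f·u_t = u_t·(1−s−f) + s.
Here 1−s−f = 0.555 and s = 0.027.
u_1 = 0.025200 × 0.555 + 0.027 = 0.040986.
u_2 = 0.040986 × 0.555 + 0.027 = 0.049747.
u_3 = 0.049747 × 0.555 + 0.027 = 0.054610.

Unemployment rate after three months ≈ 5.46%.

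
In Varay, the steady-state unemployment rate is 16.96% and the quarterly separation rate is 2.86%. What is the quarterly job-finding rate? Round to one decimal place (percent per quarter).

From u* = s/(s+f): f = s·(1−u)/u.
f = 2.86 × (1 − 0.1696) / 0.1696 = 2.3749 / 0.1696 ≈ 14.0% per quarter.

Job-finding rate ≈ 14.0% per quarter.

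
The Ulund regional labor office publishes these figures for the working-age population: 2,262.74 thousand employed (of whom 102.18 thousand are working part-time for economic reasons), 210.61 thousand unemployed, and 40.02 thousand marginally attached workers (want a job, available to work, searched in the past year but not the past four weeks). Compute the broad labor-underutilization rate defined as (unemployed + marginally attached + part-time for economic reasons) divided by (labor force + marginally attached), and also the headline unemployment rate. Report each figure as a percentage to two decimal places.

Broad underutilization rate ≈ 14.04%; headline unemployment rate ≈ 8.52%.

Labor force = 2,262.74 + 210.61 = 2,473.35 thousand.
Numerator = 210.61 + 40.02 + 102.18 = 352.81 thousand.
Denominator = 2,473.35 + 40.02 = 2,513.37 thousand.
Broad rate = 352.81 / 2,513.37 = 14.04%.
Headline unemployment rate = 210.61 / 2,473.35 = 8.52%.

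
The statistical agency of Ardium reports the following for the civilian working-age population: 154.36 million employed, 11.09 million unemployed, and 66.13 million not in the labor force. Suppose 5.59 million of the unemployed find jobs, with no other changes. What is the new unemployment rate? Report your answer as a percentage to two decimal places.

New unemployment rate ≈ 3.32%.

Initially, labor force = 154.36 + 11.09 = 165.45 million, so u = 11.09/165.45 = 6.70%.
After the change, unemployed falls and employed rises by 5.59; labor force unchanged → E = 159.95, U = 5.50, labor force = 165.45 million.
New unemployment rate = 5.50 / 165.45 = 3.32%.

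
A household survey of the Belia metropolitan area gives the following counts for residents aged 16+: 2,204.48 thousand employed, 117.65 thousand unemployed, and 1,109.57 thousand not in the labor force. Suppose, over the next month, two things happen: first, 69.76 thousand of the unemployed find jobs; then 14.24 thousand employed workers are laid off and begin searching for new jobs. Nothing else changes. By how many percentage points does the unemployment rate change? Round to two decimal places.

Initially, labor force = 2,204.48 + 117.65 = 2,322.13 thousand, so u = 117.65/2,322.13 = 5.07%.
After the first change, unemployed falls and employed rises by 69.76; labor force unchanged → E = 2,274.24, U = 47.89, labor force = 2,322.13 thousand.
After the second change, employed falls and unemployed rises by 14.24; labor force unchanged → E = 2,260.00, U = 62.13, labor force = 2,322.13 thousand.
New unemployment rate = 62.13 / 2,322.13 = 2.68%.
Change = 2.68% − 5.07% = −2.39 percentage points.

The unemployment rate changes by −2.39 percentage points.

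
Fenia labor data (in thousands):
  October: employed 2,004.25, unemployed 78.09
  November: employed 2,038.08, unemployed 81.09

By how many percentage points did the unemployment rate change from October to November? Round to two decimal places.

The unemployment rate changed by +0.08 percentage points.

October: labor force = 2,004.25 + 78.09 = 2,082.34; u = 78.09/2,082.34 = 3.75%.
November: labor force = 2,038.08 + 81.09 = 2,119.17; u = 81.09/2,119.17 = 3.83%.
Change = 3.83% − 3.75% = +0.08 pp.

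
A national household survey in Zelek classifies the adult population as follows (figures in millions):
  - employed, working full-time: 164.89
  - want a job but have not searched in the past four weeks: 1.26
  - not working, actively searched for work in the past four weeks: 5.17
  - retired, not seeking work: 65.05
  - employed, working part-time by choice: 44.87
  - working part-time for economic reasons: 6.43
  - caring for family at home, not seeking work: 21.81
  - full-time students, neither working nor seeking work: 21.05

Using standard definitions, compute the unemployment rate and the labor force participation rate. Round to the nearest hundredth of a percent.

Employed = 164.89 + 44.87 + 6.43 = 216.19 million (anyone who worked, including part-time for economic reasons, counts as employed).
Unemployed = 5.17 million.
Labor force = 216.19 + 5.17 = 221.36 million.
Not in labor force = 1.26 + 65.05 + 21.81 + 21.05 = 109.17 million (those not working and not actively searching are outside the labor force — including those who want a job but have given up searching).
Civilian working-age population = 221.36 + 109.17 = 330.53 million.
Unemployment rate = 5.17 / 221.36 = 2.34%.
Labor force participation rate = 221.36 / 330.53 = 66.97%.

Unemployment rate ≈ 2.34%; labor force participation rate ≈ 66.97%.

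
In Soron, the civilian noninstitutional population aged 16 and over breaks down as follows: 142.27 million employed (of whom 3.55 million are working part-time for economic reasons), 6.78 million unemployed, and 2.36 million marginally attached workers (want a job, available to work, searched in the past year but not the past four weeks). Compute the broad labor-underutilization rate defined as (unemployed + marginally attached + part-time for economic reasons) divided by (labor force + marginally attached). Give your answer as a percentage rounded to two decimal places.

Broad underutilization rate ≈ 8.38%.

Labor force = 142.27 + 6.78 = 149.05 million.
Numerator = 6.78 + 2.36 + 3.55 = 12.69 million.
Denominator = 149.05 + 2.36 = 151.41 million.
Broad rate = 12.69 / 151.41 = 8.38%.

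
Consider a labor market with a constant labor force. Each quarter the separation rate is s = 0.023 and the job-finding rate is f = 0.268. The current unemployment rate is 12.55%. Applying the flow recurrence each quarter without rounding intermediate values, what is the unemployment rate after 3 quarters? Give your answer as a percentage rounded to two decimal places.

Unemployment rate after three quarters ≈ 9.56%.

With a fixed labor force, u_{t+1} = u_t + s·(1−u_t) − f·u_t = u_t·(1−s−f) + s.
Here 1−s−f = 0.709 and s = 0.023.
u_1 = 0.125500 × 0.709 + 0.023 = 0.111979.
u_2 = 0.111979 × 0.709 + 0.023 = 0.102393.
u_3 = 0.102393 × 0.709 + 0.023 = 0.095597.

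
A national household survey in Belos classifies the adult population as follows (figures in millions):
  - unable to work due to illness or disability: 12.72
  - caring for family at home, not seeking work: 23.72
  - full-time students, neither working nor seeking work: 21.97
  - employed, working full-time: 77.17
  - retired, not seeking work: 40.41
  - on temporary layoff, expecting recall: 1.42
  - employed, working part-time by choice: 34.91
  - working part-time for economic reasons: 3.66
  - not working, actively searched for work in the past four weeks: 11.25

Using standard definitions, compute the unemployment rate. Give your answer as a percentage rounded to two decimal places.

Unemployment rate ≈ 9.87%.

Employed = 77.17 + 34.91 + 3.66 = 115.74 million (anyone who worked, including part-time for economic reasons, counts as employed).
Unemployed = 1.42 + 11.25 = 12.67 million (jobless and actively searching, or on temporary layoff).
Labor force = 115.74 + 12.67 = 128.41 million.
Unemployment rate = 12.67 / 128.41 = 9.87%.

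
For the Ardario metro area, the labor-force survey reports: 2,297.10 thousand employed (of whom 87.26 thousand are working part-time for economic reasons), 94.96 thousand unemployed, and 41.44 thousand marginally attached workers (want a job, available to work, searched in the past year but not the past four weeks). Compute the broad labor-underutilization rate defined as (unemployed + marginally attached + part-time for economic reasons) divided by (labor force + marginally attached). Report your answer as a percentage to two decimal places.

Broad underutilization rate ≈ 9.19%.

Labor force = 2,297.10 + 94.96 = 2,392.06 thousand.
Numerator = 94.96 + 41.44 + 87.26 = 223.66 thousand.
Denominator = 2,392.06 + 41.44 = 2,433.50 thousand.
Broad rate = 223.66 / 2,433.50 = 9.19%.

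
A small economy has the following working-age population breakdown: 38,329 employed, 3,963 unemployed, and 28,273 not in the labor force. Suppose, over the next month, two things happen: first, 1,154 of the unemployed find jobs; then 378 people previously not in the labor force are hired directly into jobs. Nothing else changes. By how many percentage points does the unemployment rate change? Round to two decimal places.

The unemployment rate changes by −2.79 percentage points.

Initially, labor force = 38,329 + 3,963 = 42,292, so u = 3,963/42,292 = 9.37%.
After the first change, unemployed falls and employed rises by 1,154; labor force unchanged → E = 39,483, U = 2,809, labor force = 42,292.
After the second change, employed and labor force both rise by 378; unemployed unchanged → E = 39,861, U = 2,809, labor force = 42,670.
New unemployment rate = 2,809 / 42,670 = 6.58%.
Change = 6.58% − 9.37% = −2.79 percentage points.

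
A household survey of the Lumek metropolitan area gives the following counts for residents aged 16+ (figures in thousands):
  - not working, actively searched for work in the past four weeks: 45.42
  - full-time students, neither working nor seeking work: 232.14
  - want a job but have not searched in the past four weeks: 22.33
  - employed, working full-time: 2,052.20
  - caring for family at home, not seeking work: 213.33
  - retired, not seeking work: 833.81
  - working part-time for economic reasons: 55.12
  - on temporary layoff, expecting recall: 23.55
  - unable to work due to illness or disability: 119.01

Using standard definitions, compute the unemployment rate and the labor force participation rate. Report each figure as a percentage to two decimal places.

Employed = 2,052.20 + 55.12 = 2,107.32 thousand (anyone who worked, including part-time for economic reasons, counts as employed).
Unemployed = 45.42 + 23.55 = 68.97 thousand (jobless and actively searching, or on temporary layoff).
Labor force = 2,107.32 + 68.97 = 2,176.29 thousand.
Not in labor force = 232.14 + 22.33 + 213.33 + 833.81 + 119.01 = 1,420.62 thousand (those not working and not actively searching are outside the labor force — including those who want a job but have given up searching).
Civilian working-age population = 2,176.29 + 1,420.62 = 3,596.91 thousand.
Unemployment rate = 68.97 / 2,176.29 = 3.17%.
Labor force participation rate = 2,176.29 / 3,596.91 = 60.50%.

Unemployment rate ≈ 3.17%; labor force participation rate ≈ 60.50%.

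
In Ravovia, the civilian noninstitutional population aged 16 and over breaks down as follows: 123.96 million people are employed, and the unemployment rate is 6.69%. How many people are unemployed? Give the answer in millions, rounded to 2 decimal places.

Let U be the number unemployed. The labor force is E + U, and U/(E+U) = 0.0669.
So U = 0.0669 × 123.96 / (1 − 0.0669) = 8.2929 / 0.9331 ≈ 8.89 million.

About 8.89 million are unemployed.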